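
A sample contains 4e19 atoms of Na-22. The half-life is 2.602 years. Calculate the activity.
A = λN = 1.066e19 decays/year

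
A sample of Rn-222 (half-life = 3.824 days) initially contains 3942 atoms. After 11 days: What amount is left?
N = N₀(1/2)^(t/t½) = 536.8 atoms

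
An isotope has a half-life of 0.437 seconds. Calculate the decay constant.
λ = ln(2)/t½ = 1.586 second⁻¹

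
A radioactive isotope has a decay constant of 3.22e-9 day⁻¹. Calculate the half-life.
t½ = ln(2)/λ = 2.153e8 days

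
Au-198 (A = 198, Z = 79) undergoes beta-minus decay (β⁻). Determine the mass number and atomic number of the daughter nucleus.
Daughter: A = 198, Z = 80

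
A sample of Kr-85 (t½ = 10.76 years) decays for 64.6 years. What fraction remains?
N/N₀ = (1/2)^(t/t½) = 0.01558 = 1.56%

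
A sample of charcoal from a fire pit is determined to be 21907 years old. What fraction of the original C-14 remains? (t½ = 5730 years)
N/N₀ = (1/2)^(t/t½) = 0.07065 = 7.06%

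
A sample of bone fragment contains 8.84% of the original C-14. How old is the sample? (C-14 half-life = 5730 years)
Age = t½ × log₂(1/ratio) = 20050 years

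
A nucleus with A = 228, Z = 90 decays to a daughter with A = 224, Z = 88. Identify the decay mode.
ΔA = -4, ΔZ = -2 ⇒ alpha decay (α)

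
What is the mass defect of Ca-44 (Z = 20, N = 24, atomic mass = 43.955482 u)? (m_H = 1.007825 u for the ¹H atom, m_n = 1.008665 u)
Δm = Z·m_H + N·m_n − M = 0.409 u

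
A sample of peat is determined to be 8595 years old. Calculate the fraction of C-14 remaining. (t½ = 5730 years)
N/N₀ = (1/2)^(t/t½) = 0.3536 = 35.4%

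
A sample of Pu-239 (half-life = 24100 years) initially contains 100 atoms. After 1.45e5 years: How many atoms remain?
N = N₀(1/2)^(t/t½) = 1.545 atoms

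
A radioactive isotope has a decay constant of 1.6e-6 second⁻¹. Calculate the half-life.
t½ = ln(2)/λ = 4.332e5 seconds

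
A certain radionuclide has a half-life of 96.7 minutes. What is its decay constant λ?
λ = ln(2)/t½ = 0.007168 minute⁻¹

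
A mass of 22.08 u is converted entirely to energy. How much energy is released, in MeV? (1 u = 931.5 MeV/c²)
E = mc² = 20570 MeV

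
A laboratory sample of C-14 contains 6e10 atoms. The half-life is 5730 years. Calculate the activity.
A = λN = 7.258e6 decays/year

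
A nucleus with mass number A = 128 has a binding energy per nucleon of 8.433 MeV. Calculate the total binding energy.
B.E. = 8.433 × 128 = 1079 MeV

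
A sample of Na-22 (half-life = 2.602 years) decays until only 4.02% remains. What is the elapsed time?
t = t½ × log₂(N₀/N) = 12.06 years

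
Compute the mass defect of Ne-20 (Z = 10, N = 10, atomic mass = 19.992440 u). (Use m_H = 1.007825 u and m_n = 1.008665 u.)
Δm = Z·m_H + N·m_n − M = 0.1725 u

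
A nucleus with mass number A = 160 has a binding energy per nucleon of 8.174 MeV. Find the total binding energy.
B.E. = 8.174 × 160 = 1308 MeV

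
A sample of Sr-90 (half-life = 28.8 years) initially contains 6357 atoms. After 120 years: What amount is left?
N = N₀(1/2)^(t/t½) = 354 atoms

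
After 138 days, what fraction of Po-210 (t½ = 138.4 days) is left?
N/N₀ = (1/2)^(t/t½) = 0.501 = 50.1%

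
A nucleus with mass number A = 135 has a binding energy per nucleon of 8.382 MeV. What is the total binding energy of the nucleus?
B.E. = 8.382 × 135 = 1132 MeV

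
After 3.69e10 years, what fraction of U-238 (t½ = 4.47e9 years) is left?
N/N₀ = (1/2)^(t/t½) = 0.003273 = 0.327%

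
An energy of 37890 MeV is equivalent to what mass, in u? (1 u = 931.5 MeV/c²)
m = E/c² = 40.68 u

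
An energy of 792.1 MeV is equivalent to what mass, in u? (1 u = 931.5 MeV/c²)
m = E/c² = 0.8503 u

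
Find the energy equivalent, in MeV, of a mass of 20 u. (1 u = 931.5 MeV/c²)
E = mc² = 18630 MeV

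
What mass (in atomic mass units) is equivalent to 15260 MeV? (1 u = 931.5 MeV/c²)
m = E/c² = 16.38 u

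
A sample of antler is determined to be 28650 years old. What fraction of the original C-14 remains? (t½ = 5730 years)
N/N₀ = (1/2)^(t/t½) = 0.03125 = 3.12%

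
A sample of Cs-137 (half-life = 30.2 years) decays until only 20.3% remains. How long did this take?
t = t½ × log₂(N₀/N) = 69.47 years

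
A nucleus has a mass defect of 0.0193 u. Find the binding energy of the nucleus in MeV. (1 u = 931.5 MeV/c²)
B.E. = Δm × 931.5 = 17.98 MeV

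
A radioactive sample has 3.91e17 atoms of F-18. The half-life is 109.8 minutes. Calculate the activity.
A = λN = 2.468e15 decays/minute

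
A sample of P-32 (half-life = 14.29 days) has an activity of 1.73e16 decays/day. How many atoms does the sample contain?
N = A/λ = 3.567e17 atoms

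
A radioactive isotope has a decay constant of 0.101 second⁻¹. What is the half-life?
t½ = ln(2)/λ = 6.863 seconds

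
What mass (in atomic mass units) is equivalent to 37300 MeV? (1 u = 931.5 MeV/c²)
m = E/c² = 40.04 u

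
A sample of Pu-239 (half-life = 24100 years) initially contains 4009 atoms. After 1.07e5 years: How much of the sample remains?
N = N₀(1/2)^(t/t½) = 184.7 atoms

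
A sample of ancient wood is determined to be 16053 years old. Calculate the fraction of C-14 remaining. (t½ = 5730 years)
N/N₀ = (1/2)^(t/t½) = 0.1434 = 14.3%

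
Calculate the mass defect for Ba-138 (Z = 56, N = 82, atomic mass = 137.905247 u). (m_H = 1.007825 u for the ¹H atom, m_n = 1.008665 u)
Δm = Z·m_H + N·m_n − M = 1.243 u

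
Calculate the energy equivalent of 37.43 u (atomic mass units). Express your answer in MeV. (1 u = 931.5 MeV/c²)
E = mc² = 34870 MeV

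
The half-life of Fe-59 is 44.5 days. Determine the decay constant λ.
λ = ln(2)/t½ = 0.01558 day⁻¹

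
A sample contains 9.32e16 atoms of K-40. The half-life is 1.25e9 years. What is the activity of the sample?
A = λN = 5.168e7 decays/year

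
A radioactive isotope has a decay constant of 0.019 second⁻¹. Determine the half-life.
t½ = ln(2)/λ = 36.48 seconds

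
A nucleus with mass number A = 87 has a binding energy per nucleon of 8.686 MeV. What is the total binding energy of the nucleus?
B.E. = 8.686 × 87 = 755.7 MeV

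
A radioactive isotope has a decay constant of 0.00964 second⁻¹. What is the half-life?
t½ = ln(2)/λ = 71.9 seconds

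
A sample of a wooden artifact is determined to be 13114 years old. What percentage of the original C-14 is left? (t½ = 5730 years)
N/N₀ = (1/2)^(t/t½) = 0.2047 = 20.5%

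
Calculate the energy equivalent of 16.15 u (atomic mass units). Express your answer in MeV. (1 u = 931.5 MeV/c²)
E = mc² = 15040 MeV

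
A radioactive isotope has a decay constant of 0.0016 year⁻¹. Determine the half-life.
t½ = ln(2)/λ = 433.2 years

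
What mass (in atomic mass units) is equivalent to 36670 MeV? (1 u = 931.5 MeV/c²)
m = E/c² = 39.37 u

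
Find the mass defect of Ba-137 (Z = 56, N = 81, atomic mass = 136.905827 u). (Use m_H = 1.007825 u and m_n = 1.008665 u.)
Δm = Z·m_H + N·m_n − M = 1.234 u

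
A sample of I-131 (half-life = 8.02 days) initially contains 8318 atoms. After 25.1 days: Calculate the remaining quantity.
N = N₀(1/2)^(t/t½) = 950.4 atoms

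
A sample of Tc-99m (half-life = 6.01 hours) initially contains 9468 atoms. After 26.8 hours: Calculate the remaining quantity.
N = N₀(1/2)^(t/t½) = 430.4 atoms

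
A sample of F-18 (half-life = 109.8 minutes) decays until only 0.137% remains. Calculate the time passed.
t = t½ × log₂(N₀/N) = 1044 minutes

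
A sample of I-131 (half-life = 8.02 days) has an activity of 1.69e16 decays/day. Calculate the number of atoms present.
N = A/λ = 1.955e17 atoms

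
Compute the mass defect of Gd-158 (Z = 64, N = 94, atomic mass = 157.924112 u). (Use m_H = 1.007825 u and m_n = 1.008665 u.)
Δm = Z·m_H + N·m_n − M = 1.391 u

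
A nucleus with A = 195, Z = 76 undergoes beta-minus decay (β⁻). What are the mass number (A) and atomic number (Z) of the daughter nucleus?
Daughter: A = 195, Z = 77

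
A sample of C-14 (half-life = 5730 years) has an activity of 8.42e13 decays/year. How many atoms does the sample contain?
N = A/λ = 6.961e17 atoms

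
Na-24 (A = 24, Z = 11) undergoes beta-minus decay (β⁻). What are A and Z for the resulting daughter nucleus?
Daughter: A = 24, Z = 12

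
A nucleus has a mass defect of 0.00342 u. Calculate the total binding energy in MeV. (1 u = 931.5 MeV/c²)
B.E. = Δm × 931.5 = 3.186 MeV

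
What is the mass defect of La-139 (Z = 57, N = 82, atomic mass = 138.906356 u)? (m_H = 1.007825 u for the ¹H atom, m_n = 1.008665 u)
Δm = Z·m_H + N·m_n − M = 1.25 u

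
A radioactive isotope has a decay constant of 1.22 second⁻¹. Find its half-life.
t½ = ln(2)/λ = 0.5682 seconds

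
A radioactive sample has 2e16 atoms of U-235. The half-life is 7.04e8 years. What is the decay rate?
A = λN = 1.969e7 decays/year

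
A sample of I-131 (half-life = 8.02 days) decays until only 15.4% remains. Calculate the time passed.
t = t½ × log₂(N₀/N) = 21.65 days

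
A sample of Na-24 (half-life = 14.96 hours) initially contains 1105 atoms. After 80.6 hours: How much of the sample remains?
N = N₀(1/2)^(t/t½) = 26.39 atoms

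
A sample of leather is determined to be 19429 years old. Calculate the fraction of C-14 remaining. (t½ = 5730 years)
N/N₀ = (1/2)^(t/t½) = 0.09534 = 9.53%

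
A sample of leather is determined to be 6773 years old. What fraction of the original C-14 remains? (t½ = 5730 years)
N/N₀ = (1/2)^(t/t½) = 0.4407 = 44.1%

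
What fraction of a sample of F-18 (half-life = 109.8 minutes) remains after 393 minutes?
N/N₀ = (1/2)^(t/t½) = 0.08366 = 8.37%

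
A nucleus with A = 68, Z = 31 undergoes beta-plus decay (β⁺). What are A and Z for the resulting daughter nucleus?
Daughter: A = 68, Z = 30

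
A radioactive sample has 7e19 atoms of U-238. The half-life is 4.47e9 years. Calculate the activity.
A = λN = 1.085e10 decays/year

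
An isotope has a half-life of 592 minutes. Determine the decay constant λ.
λ = ln(2)/t½ = 0.001171 minute⁻¹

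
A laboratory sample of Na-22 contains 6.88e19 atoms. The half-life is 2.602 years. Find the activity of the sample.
A = λN = 1.833e19 decays/year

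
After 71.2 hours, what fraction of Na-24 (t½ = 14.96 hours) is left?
N/N₀ = (1/2)^(t/t½) = 0.03692 = 3.69%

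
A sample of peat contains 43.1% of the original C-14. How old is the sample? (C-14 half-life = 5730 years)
Age = t½ × log₂(1/ratio) = 6958 years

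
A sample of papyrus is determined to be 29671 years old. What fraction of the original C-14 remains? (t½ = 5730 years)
N/N₀ = (1/2)^(t/t½) = 0.02762 = 2.76%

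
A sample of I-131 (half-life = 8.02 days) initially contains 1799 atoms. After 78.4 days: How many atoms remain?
N = N₀(1/2)^(t/t½) = 2.053 atoms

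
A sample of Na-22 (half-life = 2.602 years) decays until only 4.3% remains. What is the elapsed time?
t = t½ × log₂(N₀/N) = 11.81 years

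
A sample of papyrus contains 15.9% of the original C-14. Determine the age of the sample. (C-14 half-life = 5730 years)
Age = t½ × log₂(1/ratio) = 15200 years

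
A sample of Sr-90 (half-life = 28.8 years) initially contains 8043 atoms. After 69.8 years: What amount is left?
N = N₀(1/2)^(t/t½) = 1499 atoms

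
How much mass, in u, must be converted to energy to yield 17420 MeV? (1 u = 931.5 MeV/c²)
m = E/c² = 18.7 u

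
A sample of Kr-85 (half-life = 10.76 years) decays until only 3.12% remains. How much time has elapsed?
t = t½ × log₂(N₀/N) = 53.82 years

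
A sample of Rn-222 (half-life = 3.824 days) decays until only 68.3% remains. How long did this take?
t = t½ × log₂(N₀/N) = 2.103 days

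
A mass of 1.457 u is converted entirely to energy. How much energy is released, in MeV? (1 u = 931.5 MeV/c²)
E = mc² = 1357 MeV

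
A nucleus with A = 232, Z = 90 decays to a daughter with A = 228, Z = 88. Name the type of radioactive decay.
ΔA = -4, ΔZ = -2 ⇒ alpha decay (α)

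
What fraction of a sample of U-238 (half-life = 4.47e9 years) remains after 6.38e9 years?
N/N₀ = (1/2)^(t/t½) = 0.3718 = 37.2%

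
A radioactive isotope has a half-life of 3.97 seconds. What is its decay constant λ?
λ = ln(2)/t½ = 0.1746 second⁻¹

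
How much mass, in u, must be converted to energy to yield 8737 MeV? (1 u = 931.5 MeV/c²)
m = E/c² = 9.379 u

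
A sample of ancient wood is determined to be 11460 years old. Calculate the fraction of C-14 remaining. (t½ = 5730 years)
N/N₀ = (1/2)^(t/t½) = 0.25 = 25%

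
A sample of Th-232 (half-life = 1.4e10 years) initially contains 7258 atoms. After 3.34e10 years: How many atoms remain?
N = N₀(1/2)^(t/t½) = 1389 atoms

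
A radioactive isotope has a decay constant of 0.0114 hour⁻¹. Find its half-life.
t½ = ln(2)/λ = 60.8 hours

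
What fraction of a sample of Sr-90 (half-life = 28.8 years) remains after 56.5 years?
N/N₀ = (1/2)^(t/t½) = 0.2567 = 25.7%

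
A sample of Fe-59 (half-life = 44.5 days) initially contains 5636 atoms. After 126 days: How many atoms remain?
N = N₀(1/2)^(t/t½) = 791.8 atoms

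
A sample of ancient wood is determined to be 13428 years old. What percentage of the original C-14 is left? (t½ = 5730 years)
N/N₀ = (1/2)^(t/t½) = 0.197 = 19.7%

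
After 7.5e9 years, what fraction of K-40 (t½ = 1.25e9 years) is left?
N/N₀ = (1/2)^(t/t½) = 0.01562 = 1.56%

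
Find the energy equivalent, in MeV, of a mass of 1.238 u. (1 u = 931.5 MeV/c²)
E = mc² = 1153 MeV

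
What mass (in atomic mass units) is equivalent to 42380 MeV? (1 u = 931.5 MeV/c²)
m = E/c² = 45.5 u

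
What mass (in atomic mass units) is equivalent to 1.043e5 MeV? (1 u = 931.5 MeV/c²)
m = E/c² = 112 u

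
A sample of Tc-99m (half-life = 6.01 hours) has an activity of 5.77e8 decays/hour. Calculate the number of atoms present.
N = A/λ = 5.003e9 atoms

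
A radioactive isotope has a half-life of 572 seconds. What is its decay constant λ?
λ = ln(2)/t½ = 0.001212 second⁻¹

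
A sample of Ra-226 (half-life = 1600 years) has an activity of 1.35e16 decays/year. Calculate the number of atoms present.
N = A/λ = 3.116e19 atoms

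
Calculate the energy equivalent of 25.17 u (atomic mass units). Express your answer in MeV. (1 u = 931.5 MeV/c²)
E = mc² = 23450 MeV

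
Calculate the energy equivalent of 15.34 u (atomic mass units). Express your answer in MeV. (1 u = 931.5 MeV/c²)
E = mc² = 14290 MeV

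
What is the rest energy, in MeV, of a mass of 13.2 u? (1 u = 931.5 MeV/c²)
E = mc² = 12300 MeV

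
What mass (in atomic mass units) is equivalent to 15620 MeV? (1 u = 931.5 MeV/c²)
m = E/c² = 16.77 u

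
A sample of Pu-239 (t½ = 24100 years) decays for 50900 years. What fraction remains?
N/N₀ = (1/2)^(t/t½) = 0.2313 = 23.1%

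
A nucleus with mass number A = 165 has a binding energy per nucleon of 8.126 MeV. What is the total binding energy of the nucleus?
B.E. = 8.126 × 165 = 1341 MeV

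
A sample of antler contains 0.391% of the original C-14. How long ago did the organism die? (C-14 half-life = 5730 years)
Age = t½ × log₂(1/ratio) = 45830 years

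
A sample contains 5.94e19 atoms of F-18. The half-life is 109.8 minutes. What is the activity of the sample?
A = λN = 3.75e17 decays/minute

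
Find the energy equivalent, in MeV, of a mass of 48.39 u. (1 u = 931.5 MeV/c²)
E = mc² = 45080 MeV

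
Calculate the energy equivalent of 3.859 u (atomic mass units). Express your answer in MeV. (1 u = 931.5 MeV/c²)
E = mc² = 3595 MeV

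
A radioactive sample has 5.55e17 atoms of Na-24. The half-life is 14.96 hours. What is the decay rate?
A = λN = 2.572e16 decays/hour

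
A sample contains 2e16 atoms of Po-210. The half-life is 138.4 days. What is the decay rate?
A = λN = 1.002e14 decays/day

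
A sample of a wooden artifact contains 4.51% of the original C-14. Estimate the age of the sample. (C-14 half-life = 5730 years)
Age = t½ × log₂(1/ratio) = 25620 years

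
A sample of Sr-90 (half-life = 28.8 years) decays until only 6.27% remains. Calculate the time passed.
t = t½ × log₂(N₀/N) = 115.1 years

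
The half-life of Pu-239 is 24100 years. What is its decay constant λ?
λ = ln(2)/t½ = 2.876e-5 year⁻¹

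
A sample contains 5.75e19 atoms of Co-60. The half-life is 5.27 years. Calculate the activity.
A = λN = 7.563e18 decays/year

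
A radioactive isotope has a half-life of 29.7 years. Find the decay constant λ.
λ = ln(2)/t½ = 0.02334 year⁻¹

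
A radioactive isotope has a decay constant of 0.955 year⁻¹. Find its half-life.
t½ = ln(2)/λ = 0.7258 years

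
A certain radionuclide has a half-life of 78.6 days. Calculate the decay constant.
λ = ln(2)/t½ = 0.008819 day⁻¹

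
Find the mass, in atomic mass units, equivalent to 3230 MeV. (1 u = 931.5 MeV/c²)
m = E/c² = 3.468 u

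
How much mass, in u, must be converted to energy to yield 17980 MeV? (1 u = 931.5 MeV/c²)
m = E/c² = 19.3 u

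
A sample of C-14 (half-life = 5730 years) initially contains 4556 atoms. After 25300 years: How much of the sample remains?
N = N₀(1/2)^(t/t½) = 213.5 atoms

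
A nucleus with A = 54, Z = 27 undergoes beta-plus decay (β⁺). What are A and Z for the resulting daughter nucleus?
Daughter: A = 54, Z = 26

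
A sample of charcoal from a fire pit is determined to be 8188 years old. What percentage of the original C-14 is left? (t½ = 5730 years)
N/N₀ = (1/2)^(t/t½) = 0.3714 = 37.1%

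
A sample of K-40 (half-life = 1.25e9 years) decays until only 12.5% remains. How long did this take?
t = t½ × log₂(N₀/N) = 3.75e9 years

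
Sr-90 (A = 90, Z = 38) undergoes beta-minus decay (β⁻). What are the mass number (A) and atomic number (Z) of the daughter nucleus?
Daughter: A = 90, Z = 39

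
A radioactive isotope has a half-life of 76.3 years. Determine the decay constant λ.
λ = ln(2)/t½ = 0.009084 year⁻¹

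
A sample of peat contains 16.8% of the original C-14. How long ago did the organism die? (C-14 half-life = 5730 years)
Age = t½ × log₂(1/ratio) = 14750 years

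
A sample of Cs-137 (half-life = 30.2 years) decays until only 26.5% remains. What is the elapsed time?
t = t½ × log₂(N₀/N) = 57.86 years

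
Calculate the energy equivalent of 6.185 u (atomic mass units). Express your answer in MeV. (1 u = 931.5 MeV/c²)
E = mc² = 5761 MeV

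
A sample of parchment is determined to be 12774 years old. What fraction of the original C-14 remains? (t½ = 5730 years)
N/N₀ = (1/2)^(t/t½) = 0.2133 = 21.3%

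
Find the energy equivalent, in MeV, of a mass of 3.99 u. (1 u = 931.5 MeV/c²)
E = mc² = 3717 MeV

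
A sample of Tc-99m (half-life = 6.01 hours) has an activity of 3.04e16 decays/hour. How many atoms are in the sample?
N = A/λ = 2.636e17 atoms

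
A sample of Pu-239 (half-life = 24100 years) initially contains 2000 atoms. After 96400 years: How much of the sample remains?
N = N₀(1/2)^(t/t½) = 125 atoms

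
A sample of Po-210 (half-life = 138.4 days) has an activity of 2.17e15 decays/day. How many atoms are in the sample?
N = A/λ = 4.333e17 atoms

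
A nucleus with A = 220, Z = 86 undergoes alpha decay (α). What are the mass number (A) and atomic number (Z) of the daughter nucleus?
Daughter: A = 216, Z = 84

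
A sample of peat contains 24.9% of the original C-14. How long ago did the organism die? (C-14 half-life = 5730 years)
Age = t½ × log₂(1/ratio) = 11490 years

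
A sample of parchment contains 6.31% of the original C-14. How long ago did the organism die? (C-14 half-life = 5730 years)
Age = t½ × log₂(1/ratio) = 22840 years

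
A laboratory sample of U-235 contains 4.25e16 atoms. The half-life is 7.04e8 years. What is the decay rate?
A = λN = 4.184e7 decays/year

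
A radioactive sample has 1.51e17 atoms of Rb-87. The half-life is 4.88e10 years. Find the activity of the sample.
A = λN = 2.145e6 decays/year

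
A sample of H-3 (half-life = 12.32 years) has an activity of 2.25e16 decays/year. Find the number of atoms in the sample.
N = A/λ = 3.999e17 atoms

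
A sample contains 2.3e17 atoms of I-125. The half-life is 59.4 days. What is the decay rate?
A = λN = 2.684e15 decays/day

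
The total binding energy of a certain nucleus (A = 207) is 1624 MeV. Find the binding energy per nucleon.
B.E./A = 1624/207 = 7.845 MeV/nucleon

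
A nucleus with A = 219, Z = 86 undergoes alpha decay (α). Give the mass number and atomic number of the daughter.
Daughter: A = 215, Z = 84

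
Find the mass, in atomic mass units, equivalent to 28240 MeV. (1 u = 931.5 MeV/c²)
m = E/c² = 30.32 u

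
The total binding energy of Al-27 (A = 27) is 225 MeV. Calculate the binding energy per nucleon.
B.E./A = 225/27 = 8.333 MeV/nucleon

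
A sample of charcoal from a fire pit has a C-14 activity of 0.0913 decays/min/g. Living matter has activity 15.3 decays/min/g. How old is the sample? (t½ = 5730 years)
Age = t½ × log₂(A₀/A) = 42340 years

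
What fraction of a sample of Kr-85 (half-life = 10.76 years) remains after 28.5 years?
N/N₀ = (1/2)^(t/t½) = 0.1595 = 15.9%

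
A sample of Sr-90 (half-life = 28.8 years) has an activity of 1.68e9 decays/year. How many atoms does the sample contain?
N = A/λ = 6.98e10 atoms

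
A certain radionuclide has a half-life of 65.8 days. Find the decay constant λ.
λ = ln(2)/t½ = 0.01053 day⁻¹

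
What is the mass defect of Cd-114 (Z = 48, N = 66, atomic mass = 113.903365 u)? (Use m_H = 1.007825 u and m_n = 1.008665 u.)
Δm = Z·m_H + N·m_n − M = 1.044 u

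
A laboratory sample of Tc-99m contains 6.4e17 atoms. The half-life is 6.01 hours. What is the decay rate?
A = λN = 7.381e16 decays/hour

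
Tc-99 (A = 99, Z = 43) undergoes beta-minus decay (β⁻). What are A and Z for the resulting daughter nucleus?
Daughter: A = 99, Z = 44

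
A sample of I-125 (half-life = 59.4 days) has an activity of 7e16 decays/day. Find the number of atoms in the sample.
N = A/λ = 5.999e18 atoms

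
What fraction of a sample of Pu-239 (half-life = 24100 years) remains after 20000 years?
N/N₀ = (1/2)^(t/t½) = 0.5626 = 56.3%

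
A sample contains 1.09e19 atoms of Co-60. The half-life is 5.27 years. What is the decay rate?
A = λN = 1.434e18 decays/year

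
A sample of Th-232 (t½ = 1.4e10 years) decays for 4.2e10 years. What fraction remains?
N/N₀ = (1/2)^(t/t½) = 0.125 = 12.5%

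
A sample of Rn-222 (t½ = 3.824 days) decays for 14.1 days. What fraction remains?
N/N₀ = (1/2)^(t/t½) = 0.07763 = 7.76%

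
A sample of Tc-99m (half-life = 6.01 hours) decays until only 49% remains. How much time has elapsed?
t = t½ × log₂(N₀/N) = 6.185 hours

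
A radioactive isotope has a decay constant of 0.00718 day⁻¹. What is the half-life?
t½ = ln(2)/λ = 96.54 days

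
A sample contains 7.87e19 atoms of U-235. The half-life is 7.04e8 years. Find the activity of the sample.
A = λN = 7.749e10 decays/year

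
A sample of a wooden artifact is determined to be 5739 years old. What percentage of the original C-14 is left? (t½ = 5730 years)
N/N₀ = (1/2)^(t/t½) = 0.4995 = 49.9%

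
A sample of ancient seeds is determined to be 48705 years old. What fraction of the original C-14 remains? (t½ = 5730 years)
N/N₀ = (1/2)^(t/t½) = 0.002762 = 0.276%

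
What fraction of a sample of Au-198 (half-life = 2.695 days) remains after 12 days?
N/N₀ = (1/2)^(t/t½) = 0.04567 = 4.57%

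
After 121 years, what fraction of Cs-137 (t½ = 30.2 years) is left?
N/N₀ = (1/2)^(t/t½) = 0.06221 = 6.22%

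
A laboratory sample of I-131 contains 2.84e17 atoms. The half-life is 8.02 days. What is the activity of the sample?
A = λN = 2.455e16 decays/day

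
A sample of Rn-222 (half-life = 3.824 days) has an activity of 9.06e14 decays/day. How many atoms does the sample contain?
N = A/λ = 4.998e15 atoms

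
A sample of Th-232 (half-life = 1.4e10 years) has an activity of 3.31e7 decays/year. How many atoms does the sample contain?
N = A/λ = 6.685e17 atoms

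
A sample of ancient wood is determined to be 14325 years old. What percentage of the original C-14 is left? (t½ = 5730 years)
N/N₀ = (1/2)^(t/t½) = 0.1768 = 17.7%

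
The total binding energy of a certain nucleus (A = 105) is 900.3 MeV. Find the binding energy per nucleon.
B.E./A = 900.3/105 = 8.574 MeV/nucleon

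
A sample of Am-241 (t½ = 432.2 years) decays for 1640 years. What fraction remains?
N/N₀ = (1/2)^(t/t½) = 0.07207 = 7.21%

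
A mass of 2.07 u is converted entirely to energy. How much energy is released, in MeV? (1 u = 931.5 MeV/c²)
E = mc² = 1928 MeV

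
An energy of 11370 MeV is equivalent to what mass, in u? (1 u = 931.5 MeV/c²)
m = E/c² = 12.21 u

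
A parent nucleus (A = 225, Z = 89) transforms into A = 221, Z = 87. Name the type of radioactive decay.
ΔA = -4, ΔZ = -2 ⇒ alpha decay (α)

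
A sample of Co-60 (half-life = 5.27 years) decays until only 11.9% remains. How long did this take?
t = t½ × log₂(N₀/N) = 16.18 years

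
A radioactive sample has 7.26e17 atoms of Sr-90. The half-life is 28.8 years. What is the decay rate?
A = λN = 1.747e16 decays/year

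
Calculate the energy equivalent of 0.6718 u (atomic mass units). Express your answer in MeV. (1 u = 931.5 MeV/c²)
E = mc² = 625.8 MeV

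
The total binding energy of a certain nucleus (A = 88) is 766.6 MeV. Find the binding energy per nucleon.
B.E./A = 766.6/88 = 8.711 MeV/nucleon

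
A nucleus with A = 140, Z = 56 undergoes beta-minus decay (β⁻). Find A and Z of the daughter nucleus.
Daughter: A = 140, Z = 57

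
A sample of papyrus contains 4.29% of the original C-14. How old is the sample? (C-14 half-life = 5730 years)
Age = t½ × log₂(1/ratio) = 26030 years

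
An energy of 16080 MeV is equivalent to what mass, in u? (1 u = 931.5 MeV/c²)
m = E/c² = 17.26 u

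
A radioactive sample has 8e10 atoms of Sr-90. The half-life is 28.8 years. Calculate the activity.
A = λN = 1.925e9 decays/year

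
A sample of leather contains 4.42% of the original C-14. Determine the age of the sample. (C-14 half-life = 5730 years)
Age = t½ × log₂(1/ratio) = 25780 years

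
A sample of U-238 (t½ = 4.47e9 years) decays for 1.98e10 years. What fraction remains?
N/N₀ = (1/2)^(t/t½) = 0.04641 = 4.64%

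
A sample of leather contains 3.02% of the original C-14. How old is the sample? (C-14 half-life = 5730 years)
Age = t½ × log₂(1/ratio) = 28930 years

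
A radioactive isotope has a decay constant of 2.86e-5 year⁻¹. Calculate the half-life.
t½ = ln(2)/λ = 24240 years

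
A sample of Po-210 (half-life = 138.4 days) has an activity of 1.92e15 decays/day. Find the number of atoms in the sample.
N = A/λ = 3.834e17 atoms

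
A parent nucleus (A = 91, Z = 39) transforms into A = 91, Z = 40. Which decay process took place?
ΔA = 0, ΔZ = +1 ⇒ beta-minus decay (β⁻)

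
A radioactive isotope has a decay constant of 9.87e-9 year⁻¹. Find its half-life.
t½ = ln(2)/λ = 7.023e7 years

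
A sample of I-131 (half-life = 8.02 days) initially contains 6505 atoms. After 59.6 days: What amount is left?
N = N₀(1/2)^(t/t½) = 37.68 atoms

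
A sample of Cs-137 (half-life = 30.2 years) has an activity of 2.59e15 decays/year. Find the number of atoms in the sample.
N = A/λ = 1.128e17 atoms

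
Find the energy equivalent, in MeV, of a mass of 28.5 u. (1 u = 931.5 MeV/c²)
E = mc² = 26550 MeV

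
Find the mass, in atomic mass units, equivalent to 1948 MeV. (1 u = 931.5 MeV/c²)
m = E/c² = 2.091 u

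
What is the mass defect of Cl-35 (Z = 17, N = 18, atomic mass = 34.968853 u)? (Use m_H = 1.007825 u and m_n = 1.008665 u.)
Δm = Z·m_H + N·m_n − M = 0.3201 u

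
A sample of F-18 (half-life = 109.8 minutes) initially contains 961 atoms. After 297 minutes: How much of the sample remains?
N = N₀(1/2)^(t/t½) = 147.4 atoms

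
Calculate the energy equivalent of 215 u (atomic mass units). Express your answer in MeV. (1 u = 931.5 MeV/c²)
E = mc² = 2.003e5 MeV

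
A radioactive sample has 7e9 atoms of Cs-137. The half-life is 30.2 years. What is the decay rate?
A = λN = 1.607e8 decays/year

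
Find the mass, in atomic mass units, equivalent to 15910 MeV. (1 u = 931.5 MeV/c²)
m = E/c² = 17.08 u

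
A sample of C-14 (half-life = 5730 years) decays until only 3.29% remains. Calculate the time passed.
t = t½ × log₂(N₀/N) = 28220 years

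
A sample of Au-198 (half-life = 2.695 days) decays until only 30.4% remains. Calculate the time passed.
t = t½ × log₂(N₀/N) = 4.63 days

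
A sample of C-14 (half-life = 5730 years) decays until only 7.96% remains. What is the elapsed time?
t = t½ × log₂(N₀/N) = 20920 years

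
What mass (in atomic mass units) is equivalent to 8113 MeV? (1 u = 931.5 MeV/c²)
m = E/c² = 8.71 u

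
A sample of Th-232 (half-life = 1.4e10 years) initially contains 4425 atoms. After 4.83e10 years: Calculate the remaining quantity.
N = N₀(1/2)^(t/t½) = 404.9 atoms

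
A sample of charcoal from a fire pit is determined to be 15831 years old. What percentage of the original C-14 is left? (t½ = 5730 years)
N/N₀ = (1/2)^(t/t½) = 0.1473 = 14.7%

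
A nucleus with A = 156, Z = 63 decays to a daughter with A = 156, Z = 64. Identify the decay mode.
ΔA = 0, ΔZ = +1 ⇒ beta-minus decay (β⁻)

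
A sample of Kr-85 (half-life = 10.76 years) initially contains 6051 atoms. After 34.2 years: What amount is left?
N = N₀(1/2)^(t/t½) = 668.4 atoms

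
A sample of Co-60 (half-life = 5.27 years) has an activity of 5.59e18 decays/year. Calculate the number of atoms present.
N = A/λ = 4.25e19 atoms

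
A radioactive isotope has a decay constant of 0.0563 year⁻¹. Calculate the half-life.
t½ = ln(2)/λ = 12.31 years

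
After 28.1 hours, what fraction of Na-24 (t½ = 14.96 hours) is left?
N/N₀ = (1/2)^(t/t½) = 0.272 = 27.2%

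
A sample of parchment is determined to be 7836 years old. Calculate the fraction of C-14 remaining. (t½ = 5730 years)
N/N₀ = (1/2)^(t/t½) = 0.3876 = 38.8%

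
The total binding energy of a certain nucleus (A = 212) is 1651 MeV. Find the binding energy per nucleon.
B.E./A = 1651/212 = 7.788 MeV/nucleon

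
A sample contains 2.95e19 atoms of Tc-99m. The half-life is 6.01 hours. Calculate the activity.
A = λN = 3.402e18 decays/hour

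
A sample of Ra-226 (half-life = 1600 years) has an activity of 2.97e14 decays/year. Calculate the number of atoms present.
N = A/λ = 6.856e17 atoms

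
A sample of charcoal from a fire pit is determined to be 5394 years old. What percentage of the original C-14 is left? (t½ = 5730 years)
N/N₀ = (1/2)^(t/t½) = 0.5207 = 52.1%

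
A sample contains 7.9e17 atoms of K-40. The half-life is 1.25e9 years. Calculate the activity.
A = λN = 4.381e8 decays/year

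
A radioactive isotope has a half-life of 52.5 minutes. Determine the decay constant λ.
λ = ln(2)/t½ = 0.0132 minute⁻¹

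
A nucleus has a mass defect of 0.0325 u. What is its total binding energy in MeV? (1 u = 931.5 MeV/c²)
B.E. = Δm × 931.5 = 30.27 MeV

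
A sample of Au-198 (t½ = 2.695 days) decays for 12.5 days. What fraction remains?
N/N₀ = (1/2)^(t/t½) = 0.04016 = 4.02%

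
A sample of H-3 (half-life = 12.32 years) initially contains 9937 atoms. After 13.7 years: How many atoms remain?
N = N₀(1/2)^(t/t½) = 4597 atoms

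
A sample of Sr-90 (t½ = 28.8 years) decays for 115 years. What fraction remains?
N/N₀ = (1/2)^(t/t½) = 0.0628 = 6.28%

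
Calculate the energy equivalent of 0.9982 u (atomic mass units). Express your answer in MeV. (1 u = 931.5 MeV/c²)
E = mc² = 929.8 MeV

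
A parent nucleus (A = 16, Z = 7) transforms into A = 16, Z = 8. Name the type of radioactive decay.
ΔA = 0, ΔZ = +1 ⇒ beta-minus decay (β⁻)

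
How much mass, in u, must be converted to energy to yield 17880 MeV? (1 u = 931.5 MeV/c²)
m = E/c² = 19.19 u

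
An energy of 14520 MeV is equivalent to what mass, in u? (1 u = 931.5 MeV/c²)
m = E/c² = 15.59 u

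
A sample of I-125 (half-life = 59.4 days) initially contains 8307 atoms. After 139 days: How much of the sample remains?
N = N₀(1/2)^(t/t½) = 1641 atoms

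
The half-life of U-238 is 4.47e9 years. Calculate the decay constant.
λ = ln(2)/t½ = 1.551e-10 year⁻¹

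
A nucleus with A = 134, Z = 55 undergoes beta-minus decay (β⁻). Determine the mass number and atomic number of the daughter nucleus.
Daughter: A = 134, Z = 56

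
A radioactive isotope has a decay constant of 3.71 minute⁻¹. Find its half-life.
t½ = ln(2)/λ = 0.1868 minutes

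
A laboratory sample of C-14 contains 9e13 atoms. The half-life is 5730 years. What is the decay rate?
A = λN = 1.089e10 decays/year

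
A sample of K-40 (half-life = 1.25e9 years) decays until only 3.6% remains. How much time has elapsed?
t = t½ × log₂(N₀/N) = 5.995e9 years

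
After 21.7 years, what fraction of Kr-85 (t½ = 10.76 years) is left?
N/N₀ = (1/2)^(t/t½) = 0.2471 = 24.7%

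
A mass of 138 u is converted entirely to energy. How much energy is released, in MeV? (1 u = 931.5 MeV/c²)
E = mc² = 1.285e5 MeV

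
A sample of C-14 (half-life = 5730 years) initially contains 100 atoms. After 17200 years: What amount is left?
N = N₀(1/2)^(t/t½) = 12.48 atoms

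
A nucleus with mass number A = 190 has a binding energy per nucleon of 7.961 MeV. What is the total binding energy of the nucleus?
B.E. = 7.961 × 190 = 1513 MeV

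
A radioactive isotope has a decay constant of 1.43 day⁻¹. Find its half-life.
t½ = ln(2)/λ = 0.4847 days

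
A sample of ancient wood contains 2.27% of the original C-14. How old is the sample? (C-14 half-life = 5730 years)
Age = t½ × log₂(1/ratio) = 31290 years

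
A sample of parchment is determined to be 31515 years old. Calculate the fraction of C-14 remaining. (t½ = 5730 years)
N/N₀ = (1/2)^(t/t½) = 0.0221 = 2.21%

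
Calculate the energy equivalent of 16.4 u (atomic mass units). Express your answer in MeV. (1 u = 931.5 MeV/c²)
E = mc² = 15280 MeV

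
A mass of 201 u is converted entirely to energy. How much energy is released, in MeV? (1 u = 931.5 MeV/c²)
E = mc² = 1.872e5 MeV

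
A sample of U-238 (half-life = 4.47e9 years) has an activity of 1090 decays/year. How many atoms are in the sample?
N = A/λ = 7.029e12 atoms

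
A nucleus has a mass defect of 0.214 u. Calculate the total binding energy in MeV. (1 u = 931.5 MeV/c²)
B.E. = Δm × 931.5 = 199.3 MeV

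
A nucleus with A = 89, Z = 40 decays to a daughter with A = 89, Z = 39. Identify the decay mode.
ΔA = 0, ΔZ = -1 ⇒ beta-plus decay (β⁺) or electron capture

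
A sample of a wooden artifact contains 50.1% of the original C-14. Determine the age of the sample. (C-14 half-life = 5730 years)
Age = t½ × log₂(1/ratio) = 5713 years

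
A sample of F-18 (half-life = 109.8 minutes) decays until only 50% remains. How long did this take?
t = t½ × log₂(N₀/N) = 109.8 minutes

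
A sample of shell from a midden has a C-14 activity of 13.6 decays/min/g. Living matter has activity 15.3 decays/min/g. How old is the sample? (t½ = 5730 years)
Age = t½ × log₂(A₀/A) = 973.7 years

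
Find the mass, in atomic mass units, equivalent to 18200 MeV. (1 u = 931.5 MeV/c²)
m = E/c² = 19.54 u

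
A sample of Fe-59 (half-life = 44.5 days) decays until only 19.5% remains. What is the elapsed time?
t = t½ × log₂(N₀/N) = 105 days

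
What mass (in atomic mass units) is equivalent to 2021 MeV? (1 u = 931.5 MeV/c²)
m = E/c² = 2.17 u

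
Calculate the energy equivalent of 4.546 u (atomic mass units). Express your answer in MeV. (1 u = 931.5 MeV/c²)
E = mc² = 4235 MeV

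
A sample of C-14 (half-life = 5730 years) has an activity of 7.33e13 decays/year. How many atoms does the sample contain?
N = A/λ = 6.059e17 atoms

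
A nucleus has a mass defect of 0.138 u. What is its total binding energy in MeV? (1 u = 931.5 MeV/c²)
B.E. = Δm × 931.5 = 128.5 MeV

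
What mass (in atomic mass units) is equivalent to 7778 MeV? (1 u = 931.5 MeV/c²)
m = E/c² = 8.35 u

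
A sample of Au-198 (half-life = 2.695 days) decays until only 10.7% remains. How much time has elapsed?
t = t½ × log₂(N₀/N) = 8.69 days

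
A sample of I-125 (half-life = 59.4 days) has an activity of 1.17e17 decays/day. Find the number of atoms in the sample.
N = A/λ = 1.003e19 atoms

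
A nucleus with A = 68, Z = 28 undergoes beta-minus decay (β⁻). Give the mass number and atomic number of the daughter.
Daughter: A = 68, Z = 29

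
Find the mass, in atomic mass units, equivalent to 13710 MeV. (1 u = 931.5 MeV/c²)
m = E/c² = 14.72 u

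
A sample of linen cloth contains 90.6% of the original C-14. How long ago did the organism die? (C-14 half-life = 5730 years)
Age = t½ × log₂(1/ratio) = 816 years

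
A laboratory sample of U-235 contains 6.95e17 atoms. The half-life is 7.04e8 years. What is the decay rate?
A = λN = 6.843e8 decays/year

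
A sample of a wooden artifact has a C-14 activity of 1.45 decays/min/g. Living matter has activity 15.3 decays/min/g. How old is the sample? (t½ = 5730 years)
Age = t½ × log₂(A₀/A) = 19480 years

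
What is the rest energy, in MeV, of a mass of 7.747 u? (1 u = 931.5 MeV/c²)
E = mc² = 7216 MeV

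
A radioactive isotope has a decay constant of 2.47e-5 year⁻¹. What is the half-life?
t½ = ln(2)/λ = 28060 years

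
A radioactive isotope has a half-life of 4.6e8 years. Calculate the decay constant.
λ = ln(2)/t½ = 1.507e-9 year⁻¹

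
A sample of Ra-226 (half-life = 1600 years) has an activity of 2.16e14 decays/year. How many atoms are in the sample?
N = A/λ = 4.986e17 atoms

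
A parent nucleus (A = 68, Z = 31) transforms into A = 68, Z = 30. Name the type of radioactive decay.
ΔA = 0, ΔZ = -1 ⇒ beta-plus decay (β⁺) or electron capture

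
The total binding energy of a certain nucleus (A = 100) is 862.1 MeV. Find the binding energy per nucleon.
B.E./A = 862.1/100 = 8.621 MeV/nucleon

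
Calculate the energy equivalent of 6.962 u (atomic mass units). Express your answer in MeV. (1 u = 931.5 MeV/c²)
E = mc² = 6485 MeV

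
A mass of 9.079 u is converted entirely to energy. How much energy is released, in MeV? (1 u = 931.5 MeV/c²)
E = mc² = 8457 MeV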